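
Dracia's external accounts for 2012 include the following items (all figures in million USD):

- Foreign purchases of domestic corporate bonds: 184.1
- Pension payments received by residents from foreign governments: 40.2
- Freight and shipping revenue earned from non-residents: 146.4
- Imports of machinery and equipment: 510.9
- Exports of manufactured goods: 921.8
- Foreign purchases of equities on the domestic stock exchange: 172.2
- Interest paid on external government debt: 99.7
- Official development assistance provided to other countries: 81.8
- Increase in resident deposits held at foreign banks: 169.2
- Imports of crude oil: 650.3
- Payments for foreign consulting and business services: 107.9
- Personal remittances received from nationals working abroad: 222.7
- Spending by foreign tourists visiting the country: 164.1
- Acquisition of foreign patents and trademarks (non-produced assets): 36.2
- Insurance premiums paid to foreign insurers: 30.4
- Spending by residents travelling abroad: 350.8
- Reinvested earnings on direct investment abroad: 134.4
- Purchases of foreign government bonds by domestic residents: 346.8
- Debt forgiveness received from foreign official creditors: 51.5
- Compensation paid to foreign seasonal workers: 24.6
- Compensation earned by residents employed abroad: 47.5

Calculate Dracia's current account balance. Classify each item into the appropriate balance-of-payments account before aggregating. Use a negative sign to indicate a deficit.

-179.3

Goods: 921.8 - 650.3 - 510.9 = -239.4
Services: 164.1 + 146.4 - 30.4 - 350.8 - 107.9 = -178.6
Primary income: -24.6 + 47.5 + 134.4 - 99.7 = 57.6
Secondary income: 40.2 - 81.8 + 222.7 = 181.1
Current account = (-239.4) + (-178.6) + 57.6 + 181.1 = -179.3
(Excluded from the current account — financial account: foreign purchases of domestic corporate bonds 184.1, foreign purchases of equities on the domestic stock exchange 172.2, increase in resident deposits held at foreign banks 169.2, purchases of foreign government bonds by domestic residents 346.8; capital account: acquisition of foreign patents and trademarks (non-produced assets) 36.2, debt forgiveness received from foreign official creditors 51.5.)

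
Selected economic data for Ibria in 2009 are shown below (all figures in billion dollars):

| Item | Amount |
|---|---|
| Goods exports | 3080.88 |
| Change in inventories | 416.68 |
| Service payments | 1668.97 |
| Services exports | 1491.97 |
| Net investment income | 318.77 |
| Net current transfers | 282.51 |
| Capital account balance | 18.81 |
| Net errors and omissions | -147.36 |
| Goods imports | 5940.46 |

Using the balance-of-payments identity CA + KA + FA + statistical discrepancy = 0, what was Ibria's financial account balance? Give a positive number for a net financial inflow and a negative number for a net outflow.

Goods balance = 3080.88 - 5940.46 = -2859.58
Services balance = 1491.97 - 1668.97 = -177.00
Trade balance (goods + services) = -2859.58 + (-177.00) = -3036.58
Net primary income = 318.77
Net secondary income = 282.51
Current account = -3036.58 + 318.77 + 282.51 = -2435.30
Financial account = -(-2435.30 + 18.81 + (-147.36)) = 2563.85

2563.85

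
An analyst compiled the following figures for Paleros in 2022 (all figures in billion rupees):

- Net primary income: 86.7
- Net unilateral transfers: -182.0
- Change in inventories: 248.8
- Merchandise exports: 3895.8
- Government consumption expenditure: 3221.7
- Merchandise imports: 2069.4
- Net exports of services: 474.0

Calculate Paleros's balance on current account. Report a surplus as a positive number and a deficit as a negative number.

Goods balance = 3895.8 - 2069.4 = 1826.4
Services balance = 474.0
Trade balance (goods + services) = 1826.4 + 474.0 = 2300.4
Net primary income = 86.7
Net secondary income = -182.0
Current account = 2300.4 + 86.7 + (-182.0) = 2205.1

2205.1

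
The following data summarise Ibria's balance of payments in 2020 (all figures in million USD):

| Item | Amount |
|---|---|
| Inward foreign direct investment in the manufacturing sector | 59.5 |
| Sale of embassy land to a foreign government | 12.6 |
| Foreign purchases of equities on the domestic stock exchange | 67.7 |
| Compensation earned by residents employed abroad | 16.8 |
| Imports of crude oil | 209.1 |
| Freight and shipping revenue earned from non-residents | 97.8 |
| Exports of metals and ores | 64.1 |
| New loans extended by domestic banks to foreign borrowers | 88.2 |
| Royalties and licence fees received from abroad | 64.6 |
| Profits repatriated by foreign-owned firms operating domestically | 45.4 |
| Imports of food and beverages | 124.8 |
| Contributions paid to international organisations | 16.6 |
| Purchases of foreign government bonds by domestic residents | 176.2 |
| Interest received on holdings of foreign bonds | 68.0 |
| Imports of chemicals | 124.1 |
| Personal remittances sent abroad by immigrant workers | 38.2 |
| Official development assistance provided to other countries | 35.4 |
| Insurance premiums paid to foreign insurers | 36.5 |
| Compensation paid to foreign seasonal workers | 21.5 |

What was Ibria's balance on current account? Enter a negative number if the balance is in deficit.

Goods: 64.1 - 124.8 - 209.1 - 124.1 = -393.9
Services: 97.8 - 36.5 + 64.6 = 125.9
Primary income: -45.4 + 68.0 - 21.5 + 16.8 = 17.9
Secondary income: -16.6 - 35.4 - 38.2 = -90.2
Current account = (-393.9) + 125.9 + 17.9 + (-90.2) = -340.3
(Excluded from the current account — financial account: inward foreign direct investment in the manufacturing sector 59.5, foreign purchases of equities on the domestic stock exchange 67.7, new loans extended by domestic banks to foreign borrowers 88.2, purchases of foreign government bonds by domestic residents 176.2; capital account: sale of embassy land to a foreign government 12.6.)

-340.3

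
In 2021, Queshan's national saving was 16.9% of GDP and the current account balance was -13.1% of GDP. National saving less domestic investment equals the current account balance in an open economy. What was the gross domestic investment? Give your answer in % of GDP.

30.0

I = S - CA = 16.9 - (-13.1) = 30.0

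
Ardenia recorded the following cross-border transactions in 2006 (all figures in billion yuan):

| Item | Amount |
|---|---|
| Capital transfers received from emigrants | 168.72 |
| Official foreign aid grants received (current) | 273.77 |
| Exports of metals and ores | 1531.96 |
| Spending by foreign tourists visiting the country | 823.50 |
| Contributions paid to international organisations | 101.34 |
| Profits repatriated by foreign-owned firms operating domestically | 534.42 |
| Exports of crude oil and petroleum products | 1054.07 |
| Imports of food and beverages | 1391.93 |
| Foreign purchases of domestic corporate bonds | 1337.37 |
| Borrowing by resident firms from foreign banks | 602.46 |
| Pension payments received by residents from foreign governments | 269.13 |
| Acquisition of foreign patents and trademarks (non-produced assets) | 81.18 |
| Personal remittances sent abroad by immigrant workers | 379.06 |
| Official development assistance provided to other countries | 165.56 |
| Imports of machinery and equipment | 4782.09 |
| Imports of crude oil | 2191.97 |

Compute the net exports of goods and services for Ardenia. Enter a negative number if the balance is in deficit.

Goods: 1531.96 + 1054.07 - 4782.09 - 1391.93 - 2191.97 = -5779.96
Services: 823.50
Trade balance = -5779.96 + 823.50 = -4956.46
(Excluded from the trade balance — capital account: capital transfers received from emigrants 168.72, acquisition of foreign patents and trademarks (non-produced assets) 81.18; secondary income: official foreign aid grants received (current) 273.77, contributions paid to international organisations 101.34, pension payments received by residents from foreign governments 269.13, personal remittances sent abroad by immigrant workers 379.06, official development assistance provided to other countries 165.56; primary income: profits repatriated by foreign-owned firms operating domestically 534.42; financial account: foreign purchases of domestic corporate bonds 1337.37, borrowing by resident firms from foreign banks 602.46.)

-4956.46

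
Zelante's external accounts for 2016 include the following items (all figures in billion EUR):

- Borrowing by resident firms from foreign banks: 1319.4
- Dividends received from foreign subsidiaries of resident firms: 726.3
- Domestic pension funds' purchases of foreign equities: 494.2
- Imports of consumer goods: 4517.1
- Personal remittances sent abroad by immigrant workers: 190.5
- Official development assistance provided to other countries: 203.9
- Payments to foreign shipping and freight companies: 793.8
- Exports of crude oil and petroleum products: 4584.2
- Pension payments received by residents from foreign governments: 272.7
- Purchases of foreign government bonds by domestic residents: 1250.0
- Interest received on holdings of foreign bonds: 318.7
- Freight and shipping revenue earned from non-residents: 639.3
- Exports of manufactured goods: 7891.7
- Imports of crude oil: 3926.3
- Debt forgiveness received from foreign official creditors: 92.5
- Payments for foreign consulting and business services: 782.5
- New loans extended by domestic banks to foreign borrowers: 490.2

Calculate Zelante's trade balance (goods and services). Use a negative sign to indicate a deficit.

3095.5

Goods: -4517.1 + 7891.7 + 4584.2 - 3926.3 = 4032.5
Services: 639.3 - 793.8 - 782.5 = -937.0
Trade balance = 4032.5 + (-937.0) = 3095.5
(Excluded from the trade balance — financial account: borrowing by resident firms from foreign banks 1319.4, domestic pension funds' purchases of foreign equities 494.2, purchases of foreign government bonds by domestic residents 1250.0, new loans extended by domestic banks to foreign borrowers 490.2; primary income: dividends received from foreign subsidiaries of resident firms 726.3, interest received on holdings of foreign bonds 318.7; secondary income: personal remittances sent abroad by immigrant workers 190.5, official development assistance provided to other countries 203.9, pension payments received by residents from foreign governments 272.7; capital account: debt forgiveness received from foreign official creditors 92.5.)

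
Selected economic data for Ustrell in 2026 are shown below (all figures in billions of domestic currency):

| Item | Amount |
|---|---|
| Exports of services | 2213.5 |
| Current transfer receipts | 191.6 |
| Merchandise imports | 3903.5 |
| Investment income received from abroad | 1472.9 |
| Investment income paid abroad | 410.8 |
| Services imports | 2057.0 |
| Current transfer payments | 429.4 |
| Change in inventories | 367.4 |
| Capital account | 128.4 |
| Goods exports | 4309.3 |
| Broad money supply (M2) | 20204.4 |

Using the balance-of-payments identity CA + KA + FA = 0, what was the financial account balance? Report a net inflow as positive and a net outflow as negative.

-1515.0

Goods balance = 4309.3 - 3903.5 = 405.8
Services balance = 2213.5 - 2057.0 = 156.5
Trade balance (goods + services) = 405.8 + 156.5 = 562.3
Net primary income = 1472.9 - 410.8 = 1062.1
Net secondary income = 191.6 - 429.4 = -237.8
Current account = 562.3 + 1062.1 + (-237.8) = 1386.6
Financial account = -(1386.6 + 128.4) = -1515.0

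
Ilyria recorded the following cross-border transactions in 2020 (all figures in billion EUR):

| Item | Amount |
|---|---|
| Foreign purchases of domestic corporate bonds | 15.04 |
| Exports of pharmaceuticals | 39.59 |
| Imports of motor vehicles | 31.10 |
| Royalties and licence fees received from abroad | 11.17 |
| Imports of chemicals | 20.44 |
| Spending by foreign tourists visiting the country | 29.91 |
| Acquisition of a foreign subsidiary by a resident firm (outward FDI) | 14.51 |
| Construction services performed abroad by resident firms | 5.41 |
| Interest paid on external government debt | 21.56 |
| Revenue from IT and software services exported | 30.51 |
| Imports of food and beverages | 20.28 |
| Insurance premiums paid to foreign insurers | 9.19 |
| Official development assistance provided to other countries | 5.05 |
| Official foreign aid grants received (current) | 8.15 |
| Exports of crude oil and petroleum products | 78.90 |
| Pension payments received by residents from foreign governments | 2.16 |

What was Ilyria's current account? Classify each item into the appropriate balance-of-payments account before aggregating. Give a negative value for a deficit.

Goods: -31.10 + 39.59 + 78.90 - 20.28 - 20.44 = 46.67
Services: 30.51 + 29.91 + 11.17 + 5.41 - 9.19 = 67.81
Primary income: -21.56
Secondary income: 2.16 + 8.15 - 5.05 = 5.26
Current account = 46.67 + 67.81 + (-21.56) + 5.26 = 98.18
(Excluded from the current account — financial account: foreign purchases of domestic corporate bonds 15.04, acquisition of a foreign subsidiary by a resident firm (outward FDI) 14.51.)

98.18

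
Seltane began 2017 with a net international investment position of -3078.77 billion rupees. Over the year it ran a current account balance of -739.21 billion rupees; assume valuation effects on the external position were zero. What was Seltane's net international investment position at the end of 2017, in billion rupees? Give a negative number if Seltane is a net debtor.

-3817.98

With no valuation effects, change in NIIP = current account = -739.21
End-of-year NIIP = -3078.77 + (-739.21) = -3817.98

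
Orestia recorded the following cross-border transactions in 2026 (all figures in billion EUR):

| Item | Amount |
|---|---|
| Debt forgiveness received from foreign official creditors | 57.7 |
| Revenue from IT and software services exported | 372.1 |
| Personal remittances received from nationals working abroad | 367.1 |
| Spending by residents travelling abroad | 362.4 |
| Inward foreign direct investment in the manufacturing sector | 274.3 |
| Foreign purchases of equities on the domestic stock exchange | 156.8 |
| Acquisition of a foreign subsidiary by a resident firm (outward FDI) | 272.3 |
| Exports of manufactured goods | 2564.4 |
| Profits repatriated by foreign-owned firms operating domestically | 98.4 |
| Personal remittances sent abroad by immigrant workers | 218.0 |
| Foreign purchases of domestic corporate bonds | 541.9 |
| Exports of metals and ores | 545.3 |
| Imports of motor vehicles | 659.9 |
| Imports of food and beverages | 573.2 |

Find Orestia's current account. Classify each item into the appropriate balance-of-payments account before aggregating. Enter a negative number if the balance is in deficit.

Goods: -659.9 + 2564.4 + 545.3 - 573.2 = 1876.6
Services: 372.1 - 362.4 = 9.7
Primary income: -98.4
Secondary income: -218.0 + 367.1 = 149.1
Current account = 1876.6 + 9.7 + (-98.4) + 149.1 = 1937.0
(Excluded from the current account — capital account: debt forgiveness received from foreign official creditors 57.7; financial account: inward foreign direct investment in the manufacturing sector 274.3, foreign purchases of equities on the domestic stock exchange 156.8, acquisition of a foreign subsidiary by a resident firm (outward FDI) 272.3, foreign purchases of domestic corporate bonds 541.9.)

1937.0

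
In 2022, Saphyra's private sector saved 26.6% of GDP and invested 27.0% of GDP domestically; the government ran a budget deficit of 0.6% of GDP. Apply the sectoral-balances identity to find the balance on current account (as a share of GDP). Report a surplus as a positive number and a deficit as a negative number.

-1.0

By the sectoral-balances identity, CA = (S_private - I) + (T - G).
Private balance = 26.6 - 27.0 = -0.4
Government balance (T - G) = -0.6
CA = -0.4 + (-0.6) = -1.0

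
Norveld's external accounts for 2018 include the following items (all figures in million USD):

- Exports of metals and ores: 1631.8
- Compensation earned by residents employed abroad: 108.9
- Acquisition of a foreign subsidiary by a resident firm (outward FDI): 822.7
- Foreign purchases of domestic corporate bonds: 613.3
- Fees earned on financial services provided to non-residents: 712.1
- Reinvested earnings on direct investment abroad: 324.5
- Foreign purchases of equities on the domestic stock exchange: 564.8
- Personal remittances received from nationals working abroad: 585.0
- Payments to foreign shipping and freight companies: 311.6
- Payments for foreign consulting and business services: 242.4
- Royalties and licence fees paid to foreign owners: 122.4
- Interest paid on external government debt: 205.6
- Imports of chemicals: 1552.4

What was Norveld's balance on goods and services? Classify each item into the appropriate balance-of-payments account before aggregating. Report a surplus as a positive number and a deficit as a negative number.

115.1

Goods: 1631.8 - 1552.4 = 79.4
Services: -311.6 - 122.4 + 712.1 - 242.4 = 35.7
Trade balance = 79.4 + 35.7 = 115.1
(Excluded from the trade balance — primary income: compensation earned by residents employed abroad 108.9, reinvested earnings on direct investment abroad 324.5, interest paid on external government debt 205.6; financial account: acquisition of a foreign subsidiary by a resident firm (outward FDI) 822.7, foreign purchases of domestic corporate bonds 613.3, foreign purchases of equities on the domestic stock exchange 564.8; secondary income: personal remittances received from nationals working abroad 585.0.)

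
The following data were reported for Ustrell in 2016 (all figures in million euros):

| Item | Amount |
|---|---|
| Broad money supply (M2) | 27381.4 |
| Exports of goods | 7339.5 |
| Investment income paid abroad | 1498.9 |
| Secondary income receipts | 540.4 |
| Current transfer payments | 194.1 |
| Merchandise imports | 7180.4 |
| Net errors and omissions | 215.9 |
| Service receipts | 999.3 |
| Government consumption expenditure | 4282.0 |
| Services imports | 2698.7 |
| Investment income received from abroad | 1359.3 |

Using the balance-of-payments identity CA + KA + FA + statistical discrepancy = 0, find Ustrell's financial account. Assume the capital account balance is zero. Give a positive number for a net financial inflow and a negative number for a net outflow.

1117.7

Goods balance = 7339.5 - 7180.4 = 159.1
Services balance = 999.3 - 2698.7 = -1699.4
Trade balance (goods + services) = 159.1 + (-1699.4) = -1540.3
Net primary income = 1359.3 - 1498.9 = -139.6
Net secondary income = 540.4 - 194.1 = 346.3
Current account = -1540.3 + (-139.6) + 346.3 = -1333.6
Financial account = -(-1333.6 + 215.9) = 1117.7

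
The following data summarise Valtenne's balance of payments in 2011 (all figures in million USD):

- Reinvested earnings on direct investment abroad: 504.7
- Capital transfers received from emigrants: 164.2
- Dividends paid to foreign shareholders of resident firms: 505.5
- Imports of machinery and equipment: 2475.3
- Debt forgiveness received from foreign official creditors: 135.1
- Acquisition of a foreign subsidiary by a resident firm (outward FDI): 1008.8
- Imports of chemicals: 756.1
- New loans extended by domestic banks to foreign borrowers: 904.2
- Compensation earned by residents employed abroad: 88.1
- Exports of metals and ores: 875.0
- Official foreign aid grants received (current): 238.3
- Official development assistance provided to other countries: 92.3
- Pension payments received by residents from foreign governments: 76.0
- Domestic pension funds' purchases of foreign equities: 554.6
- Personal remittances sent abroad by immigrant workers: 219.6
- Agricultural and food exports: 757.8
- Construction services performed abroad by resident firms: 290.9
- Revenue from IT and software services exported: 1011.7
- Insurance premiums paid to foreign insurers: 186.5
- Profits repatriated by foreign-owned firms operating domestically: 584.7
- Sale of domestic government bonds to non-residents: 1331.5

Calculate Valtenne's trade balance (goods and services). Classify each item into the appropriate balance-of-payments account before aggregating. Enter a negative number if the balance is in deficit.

Goods: -2475.3 + 757.8 + 875.0 - 756.1 = -1598.6
Services: -186.5 + 290.9 + 1011.7 = 1116.1
Trade balance = -1598.6 + 1116.1 = -482.5
(Excluded from the trade balance — primary income: reinvested earnings on direct investment abroad 504.7, dividends paid to foreign shareholders of resident firms 505.5, compensation earned by residents employed abroad 88.1, profits repatriated by foreign-owned firms operating domestically 584.7; capital account: capital transfers received from emigrants 164.2, debt forgiveness received from foreign official creditors 135.1; financial account: acquisition of a foreign subsidiary by a resident firm (outward FDI) 1008.8, new loans extended by domestic banks to foreign borrowers 904.2, domestic pension funds' purchases of foreign equities 554.6, sale of domestic government bonds to non-residents 1331.5; secondary income: official foreign aid grants received (current) 238.3, official development assistance provided to other countries 92.3, pension payments received by residents from foreign governments 76.0, personal remittances sent abroad by immigrant workers 219.6.)

-482.5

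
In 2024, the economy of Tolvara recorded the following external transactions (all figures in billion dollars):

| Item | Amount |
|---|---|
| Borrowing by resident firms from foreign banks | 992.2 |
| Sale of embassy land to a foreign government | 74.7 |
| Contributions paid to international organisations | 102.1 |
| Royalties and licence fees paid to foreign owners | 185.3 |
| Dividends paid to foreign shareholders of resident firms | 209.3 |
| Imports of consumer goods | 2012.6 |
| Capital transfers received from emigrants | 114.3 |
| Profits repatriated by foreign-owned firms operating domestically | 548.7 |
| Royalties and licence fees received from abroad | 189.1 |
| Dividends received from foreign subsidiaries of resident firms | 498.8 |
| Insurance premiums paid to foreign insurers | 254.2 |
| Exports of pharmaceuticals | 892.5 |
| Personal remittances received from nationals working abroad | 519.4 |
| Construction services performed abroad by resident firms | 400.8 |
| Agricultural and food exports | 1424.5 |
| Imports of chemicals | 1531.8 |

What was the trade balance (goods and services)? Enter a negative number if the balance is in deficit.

Goods: 892.5 - 1531.8 + 1424.5 - 2012.6 = -1227.4
Services: -254.2 + 189.1 - 185.3 + 400.8 = 150.4
Trade balance = -1227.4 + 150.4 = -1077.0
(Excluded from the trade balance — financial account: borrowing by resident firms from foreign banks 992.2; capital account: sale of embassy land to a foreign government 74.7, capital transfers received from emigrants 114.3; secondary income: contributions paid to international organisations 102.1, personal remittances received from nationals working abroad 519.4; primary income: dividends paid to foreign shareholders of resident firms 209.3, profits repatriated by foreign-owned firms operating domestically 548.7, dividends received from foreign subsidiaries of resident firms 498.8.)

-1077.0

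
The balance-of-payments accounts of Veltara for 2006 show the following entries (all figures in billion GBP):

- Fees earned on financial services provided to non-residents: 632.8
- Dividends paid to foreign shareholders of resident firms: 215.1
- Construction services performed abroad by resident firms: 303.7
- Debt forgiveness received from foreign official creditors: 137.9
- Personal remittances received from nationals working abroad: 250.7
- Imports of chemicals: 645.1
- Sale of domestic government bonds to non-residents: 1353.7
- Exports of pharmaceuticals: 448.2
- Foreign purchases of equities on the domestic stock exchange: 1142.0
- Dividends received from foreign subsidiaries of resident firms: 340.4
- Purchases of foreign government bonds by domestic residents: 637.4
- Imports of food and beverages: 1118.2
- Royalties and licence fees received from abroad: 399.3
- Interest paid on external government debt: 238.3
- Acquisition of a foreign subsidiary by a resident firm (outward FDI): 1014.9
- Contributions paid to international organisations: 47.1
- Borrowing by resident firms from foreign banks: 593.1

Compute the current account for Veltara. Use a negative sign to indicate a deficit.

111.3

Goods: -645.1 - 1118.2 + 448.2 = -1315.1
Services: 632.8 + 399.3 + 303.7 = 1335.8
Primary income: -238.3 + 340.4 - 215.1 = -113.0
Secondary income: -47.1 + 250.7 = 203.6
Current account = (-1315.1) + 1335.8 + (-113.0) + 203.6 = 111.3
(Excluded from the current account — capital account: debt forgiveness received from foreign official creditors 137.9; financial account: sale of domestic government bonds to non-residents 1353.7, foreign purchases of equities on the domestic stock exchange 1142.0, purchases of foreign government bonds by domestic residents 637.4, acquisition of a foreign subsidiary by a resident firm (outward FDI) 1014.9, borrowing by resident firms from foreign banks 593.1.)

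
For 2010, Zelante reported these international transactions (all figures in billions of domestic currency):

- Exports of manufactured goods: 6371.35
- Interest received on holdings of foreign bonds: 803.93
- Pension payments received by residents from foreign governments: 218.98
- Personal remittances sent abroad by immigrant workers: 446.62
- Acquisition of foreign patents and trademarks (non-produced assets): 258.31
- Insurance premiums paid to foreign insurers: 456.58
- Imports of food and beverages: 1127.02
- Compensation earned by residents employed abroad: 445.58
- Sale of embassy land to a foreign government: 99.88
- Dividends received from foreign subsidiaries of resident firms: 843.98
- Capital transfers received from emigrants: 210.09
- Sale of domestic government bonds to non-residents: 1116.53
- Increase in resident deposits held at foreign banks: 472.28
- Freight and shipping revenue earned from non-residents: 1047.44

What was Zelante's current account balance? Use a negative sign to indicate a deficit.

7701.04

Goods: -1127.02 + 6371.35 = 5244.33
Services: 1047.44 - 456.58 = 590.86
Primary income: 803.93 + 843.98 + 445.58 = 2093.49
Secondary income: -446.62 + 218.98 = -227.64
Current account = 5244.33 + 590.86 + 2093.49 + (-227.64) = 7701.04
(Excluded from the current account — capital account: acquisition of foreign patents and trademarks (non-produced assets) 258.31, sale of embassy land to a foreign government 99.88, capital transfers received from emigrants 210.09; financial account: sale of domestic government bonds to non-residents 1116.53, increase in resident deposits held at foreign banks 472.28.)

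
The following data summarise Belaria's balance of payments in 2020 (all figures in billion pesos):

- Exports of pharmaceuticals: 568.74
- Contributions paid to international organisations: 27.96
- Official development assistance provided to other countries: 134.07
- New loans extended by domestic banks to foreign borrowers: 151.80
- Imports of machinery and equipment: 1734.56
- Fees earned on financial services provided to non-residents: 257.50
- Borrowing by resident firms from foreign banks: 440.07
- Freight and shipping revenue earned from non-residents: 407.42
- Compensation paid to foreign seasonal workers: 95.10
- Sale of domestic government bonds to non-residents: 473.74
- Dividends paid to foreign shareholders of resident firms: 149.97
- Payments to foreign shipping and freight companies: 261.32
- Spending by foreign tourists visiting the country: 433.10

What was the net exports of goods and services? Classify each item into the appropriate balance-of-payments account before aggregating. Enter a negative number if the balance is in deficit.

Goods: 568.74 - 1734.56 = -1165.82
Services: 407.42 + 433.10 + 257.50 - 261.32 = 836.70
Trade balance = -1165.82 + 836.70 = -329.12
(Excluded from the trade balance — secondary income: contributions paid to international organisations 27.96, official development assistance provided to other countries 134.07; financial account: new loans extended by domestic banks to foreign borrowers 151.80, borrowing by resident firms from foreign banks 440.07, sale of domestic government bonds to non-residents 473.74; primary income: compensation paid to foreign seasonal workers 95.10, dividends paid to foreign shareholders of resident firms 149.97.)

-329.12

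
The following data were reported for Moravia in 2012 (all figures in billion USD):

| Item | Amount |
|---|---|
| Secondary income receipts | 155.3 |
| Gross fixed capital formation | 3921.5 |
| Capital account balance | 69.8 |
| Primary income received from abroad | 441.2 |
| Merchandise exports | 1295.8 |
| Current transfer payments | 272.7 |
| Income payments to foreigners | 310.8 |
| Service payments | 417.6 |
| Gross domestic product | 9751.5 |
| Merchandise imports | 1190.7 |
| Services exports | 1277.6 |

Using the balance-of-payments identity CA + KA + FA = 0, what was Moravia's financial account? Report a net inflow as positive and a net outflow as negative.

-1047.9

Goods balance = 1295.8 - 1190.7 = 105.1
Services balance = 1277.6 - 417.6 = 860.0
Trade balance (goods + services) = 105.1 + 860.0 = 965.1
Net primary income = 441.2 - 310.8 = 130.4
Net secondary income = 155.3 - 272.7 = -117.4
Current account = 965.1 + 130.4 + (-117.4) = 978.1
Financial account = -(978.1 + 69.8) = -1047.9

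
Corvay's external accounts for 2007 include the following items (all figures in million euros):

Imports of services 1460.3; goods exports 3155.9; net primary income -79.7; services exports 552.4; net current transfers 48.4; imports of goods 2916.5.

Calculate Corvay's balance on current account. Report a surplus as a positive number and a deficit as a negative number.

Goods balance = 3155.9 - 2916.5 = 239.4
Services balance = 552.4 - 1460.3 = -907.9
Trade balance (goods + services) = 239.4 + (-907.9) = -668.5
Net primary income = -79.7
Net secondary income = 48.4
Current account = -668.5 + (-79.7) + 48.4 = -699.8

-699.8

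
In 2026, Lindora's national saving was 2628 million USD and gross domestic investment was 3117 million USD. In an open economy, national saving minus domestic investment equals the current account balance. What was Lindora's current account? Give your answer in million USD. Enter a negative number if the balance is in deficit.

CA = S - I = 2628 - 3117 = -489

-489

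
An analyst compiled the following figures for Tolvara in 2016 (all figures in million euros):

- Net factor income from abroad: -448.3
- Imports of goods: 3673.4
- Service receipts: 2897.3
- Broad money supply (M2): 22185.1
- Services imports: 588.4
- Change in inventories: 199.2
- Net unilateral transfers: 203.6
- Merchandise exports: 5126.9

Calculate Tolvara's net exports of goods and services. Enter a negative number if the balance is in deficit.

Goods balance = 5126.9 - 3673.4 = 1453.5
Services balance = 2897.3 - 588.4 = 2308.9
Trade balance (goods + services) = 1453.5 + 2308.9 = 3762.4

3762.4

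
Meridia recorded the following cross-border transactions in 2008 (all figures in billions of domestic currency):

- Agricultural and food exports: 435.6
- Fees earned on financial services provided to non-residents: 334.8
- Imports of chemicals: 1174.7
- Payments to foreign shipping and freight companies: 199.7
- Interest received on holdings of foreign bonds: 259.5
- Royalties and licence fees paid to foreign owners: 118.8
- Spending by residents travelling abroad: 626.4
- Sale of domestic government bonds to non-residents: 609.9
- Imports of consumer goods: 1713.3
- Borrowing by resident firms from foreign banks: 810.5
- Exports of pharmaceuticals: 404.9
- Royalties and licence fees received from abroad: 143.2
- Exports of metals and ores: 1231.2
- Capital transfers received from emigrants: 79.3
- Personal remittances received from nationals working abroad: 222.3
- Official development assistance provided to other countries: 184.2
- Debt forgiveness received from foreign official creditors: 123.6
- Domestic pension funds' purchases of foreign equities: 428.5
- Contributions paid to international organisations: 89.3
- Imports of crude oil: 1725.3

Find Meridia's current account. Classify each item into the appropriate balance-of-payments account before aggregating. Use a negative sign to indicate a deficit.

-2800.2

Goods: 404.9 + 1231.2 - 1725.3 + 435.6 - 1174.7 - 1713.3 = -2541.6
Services: -199.7 - 626.4 + 334.8 + 143.2 - 118.8 = -466.9
Primary income: 259.5
Secondary income: -184.2 + 222.3 - 89.3 = -51.2
Current account = (-2541.6) + (-466.9) + 259.5 + (-51.2) = -2800.2
(Excluded from the current account — financial account: sale of domestic government bonds to non-residents 609.9, borrowing by resident firms from foreign banks 810.5, domestic pension funds' purchases of foreign equities 428.5; capital account: capital transfers received from emigrants 79.3, debt forgiveness received from foreign official creditors 123.6.)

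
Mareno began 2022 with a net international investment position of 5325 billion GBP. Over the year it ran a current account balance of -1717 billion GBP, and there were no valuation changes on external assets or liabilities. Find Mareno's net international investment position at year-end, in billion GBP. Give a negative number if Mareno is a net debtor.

3608

With no valuation effects, change in NIIP = current account = -1717
End-of-year NIIP = 5325 + (-1717) = 3608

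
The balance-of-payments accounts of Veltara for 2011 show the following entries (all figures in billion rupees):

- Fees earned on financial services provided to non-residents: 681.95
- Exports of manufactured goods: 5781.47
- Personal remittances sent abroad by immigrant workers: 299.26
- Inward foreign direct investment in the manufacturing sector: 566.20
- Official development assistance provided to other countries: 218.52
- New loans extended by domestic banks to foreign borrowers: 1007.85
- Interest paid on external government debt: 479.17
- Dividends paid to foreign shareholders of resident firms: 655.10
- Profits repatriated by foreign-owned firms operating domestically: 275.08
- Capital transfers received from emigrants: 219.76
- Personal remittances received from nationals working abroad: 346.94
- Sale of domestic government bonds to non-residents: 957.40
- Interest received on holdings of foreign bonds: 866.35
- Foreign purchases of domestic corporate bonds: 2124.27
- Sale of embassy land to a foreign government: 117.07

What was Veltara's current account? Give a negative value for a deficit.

Goods: 5781.47
Services: 681.95
Primary income: -275.08 + 866.35 - 479.17 - 655.10 = -543.00
Secondary income: -299.26 - 218.52 + 346.94 = -170.84
Current account = 5781.47 + 681.95 + (-543.00) + (-170.84) = 5749.58
(Excluded from the current account — financial account: inward foreign direct investment in the manufacturing sector 566.20, new loans extended by domestic banks to foreign borrowers 1007.85, sale of domestic government bonds to non-residents 957.40, foreign purchases of domestic corporate bonds 2124.27; capital account: capital transfers received from emigrants 219.76, sale of embassy land to a foreign government 117.07.)

5749.58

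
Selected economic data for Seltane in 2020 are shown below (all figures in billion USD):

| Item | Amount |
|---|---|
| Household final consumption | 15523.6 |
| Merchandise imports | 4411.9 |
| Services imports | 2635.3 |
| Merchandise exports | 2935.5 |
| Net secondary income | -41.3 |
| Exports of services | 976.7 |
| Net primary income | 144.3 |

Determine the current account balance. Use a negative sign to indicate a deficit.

Goods balance = 2935.5 - 4411.9 = -1476.4
Services balance = 976.7 - 2635.3 = -1658.6
Trade balance (goods + services) = -1476.4 + (-1658.6) = -3135.0
Net primary income = 144.3
Net secondary income = -41.3
Current account = -3135.0 + 144.3 + (-41.3) = -3032.0

-3032.0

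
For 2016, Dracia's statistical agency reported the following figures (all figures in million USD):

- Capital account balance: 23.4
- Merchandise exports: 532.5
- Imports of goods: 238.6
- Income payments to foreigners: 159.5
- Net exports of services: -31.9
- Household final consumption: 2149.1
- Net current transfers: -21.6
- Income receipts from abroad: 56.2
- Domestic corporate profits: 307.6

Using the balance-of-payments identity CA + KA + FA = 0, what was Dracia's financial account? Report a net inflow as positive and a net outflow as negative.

Goods balance = 532.5 - 238.6 = 293.9
Services balance = -31.9
Trade balance (goods + services) = 293.9 + (-31.9) = 262.0
Net primary income = 56.2 - 159.5 = -103.3
Net secondary income = -21.6
Current account = 262.0 + (-103.3) + (-21.6) = 137.1
Financial account = -(137.1 + 23.4) = -160.5

-160.5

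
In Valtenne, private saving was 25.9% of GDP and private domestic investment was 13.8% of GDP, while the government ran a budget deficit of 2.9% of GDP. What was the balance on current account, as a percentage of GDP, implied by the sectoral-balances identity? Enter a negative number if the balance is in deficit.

By the sectoral-balances identity, CA = (S_private - I) + (T - G).
Private balance = 25.9 - 13.8 = 12.1
Government balance (T - G) = -2.9
CA = 12.1 + (-2.9) = 9.2

9.2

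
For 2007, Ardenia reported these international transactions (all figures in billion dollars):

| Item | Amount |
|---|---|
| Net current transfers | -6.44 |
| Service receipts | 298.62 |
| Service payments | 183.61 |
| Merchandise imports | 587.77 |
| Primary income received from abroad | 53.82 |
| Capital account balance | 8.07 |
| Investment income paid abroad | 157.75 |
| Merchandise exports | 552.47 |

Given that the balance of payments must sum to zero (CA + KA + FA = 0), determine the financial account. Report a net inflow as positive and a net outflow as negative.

Goods balance = 552.47 - 587.77 = -35.30
Services balance = 298.62 - 183.61 = 115.01
Trade balance (goods + services) = -35.30 + 115.01 = 79.71
Net primary income = 53.82 - 157.75 = -103.93
Net secondary income = -6.44
Current account = 79.71 + (-103.93) + (-6.44) = -30.66
Financial account = -(-30.66 + 8.07) = 22.59

22.59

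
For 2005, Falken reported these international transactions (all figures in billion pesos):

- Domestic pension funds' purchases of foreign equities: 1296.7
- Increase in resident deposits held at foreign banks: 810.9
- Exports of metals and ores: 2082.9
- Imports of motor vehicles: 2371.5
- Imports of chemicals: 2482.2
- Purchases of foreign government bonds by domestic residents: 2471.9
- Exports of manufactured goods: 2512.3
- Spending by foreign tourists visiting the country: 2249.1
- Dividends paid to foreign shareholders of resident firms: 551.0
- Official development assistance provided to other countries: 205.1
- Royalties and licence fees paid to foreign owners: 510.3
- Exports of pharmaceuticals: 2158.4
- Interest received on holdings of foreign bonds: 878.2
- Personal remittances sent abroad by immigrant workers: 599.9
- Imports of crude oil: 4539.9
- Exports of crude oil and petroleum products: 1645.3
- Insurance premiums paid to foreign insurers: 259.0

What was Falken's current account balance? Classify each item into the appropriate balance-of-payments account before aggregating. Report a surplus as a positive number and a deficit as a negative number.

Goods: 2082.9 - 2482.2 + 2512.3 + 2158.4 + 1645.3 - 4539.9 - 2371.5 = -994.7
Services: -510.3 - 259.0 + 2249.1 = 1479.8
Primary income: 878.2 - 551.0 = 327.2
Secondary income: -599.9 - 205.1 = -805.0
Current account = (-994.7) + 1479.8 + 327.2 + (-805.0) = 7.3
(Excluded from the current account — financial account: domestic pension funds' purchases of foreign equities 1296.7, increase in resident deposits held at foreign banks 810.9, purchases of foreign government bonds by domestic residents 2471.9.)

7.3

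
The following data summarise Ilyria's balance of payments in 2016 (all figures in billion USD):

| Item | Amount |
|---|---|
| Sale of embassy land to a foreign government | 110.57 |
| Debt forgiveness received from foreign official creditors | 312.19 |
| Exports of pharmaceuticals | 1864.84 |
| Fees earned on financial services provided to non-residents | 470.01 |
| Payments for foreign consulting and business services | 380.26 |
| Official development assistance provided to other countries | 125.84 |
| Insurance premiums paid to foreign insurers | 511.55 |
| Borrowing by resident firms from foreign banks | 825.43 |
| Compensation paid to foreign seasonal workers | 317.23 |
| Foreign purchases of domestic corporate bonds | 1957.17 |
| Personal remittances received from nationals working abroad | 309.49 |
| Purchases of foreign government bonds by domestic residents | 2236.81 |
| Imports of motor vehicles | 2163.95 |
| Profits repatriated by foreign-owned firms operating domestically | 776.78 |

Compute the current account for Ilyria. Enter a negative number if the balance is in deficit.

-1631.27

Goods: -2163.95 + 1864.84 = -299.11
Services: 470.01 - 380.26 - 511.55 = -421.80
Primary income: -776.78 - 317.23 = -1094.01
Secondary income: -125.84 + 309.49 = 183.65
Current account = (-299.11) + (-421.80) + (-1094.01) + 183.65 = -1631.27
(Excluded from the current account — capital account: sale of embassy land to a foreign government 110.57, debt forgiveness received from foreign official creditors 312.19; financial account: borrowing by resident firms from foreign banks 825.43, foreign purchases of domestic corporate bonds 1957.17, purchases of foreign government bonds by domestic residents 2236.81.)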